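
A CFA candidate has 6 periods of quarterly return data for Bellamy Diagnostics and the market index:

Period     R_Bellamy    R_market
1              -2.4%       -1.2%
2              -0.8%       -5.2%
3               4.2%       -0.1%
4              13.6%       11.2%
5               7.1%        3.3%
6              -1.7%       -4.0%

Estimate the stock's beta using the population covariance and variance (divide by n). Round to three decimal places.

Mean R_i = (-2.4 − 0.8 + 4.2 + 13.6 + 7.1 − 1.7) / 6 = 3.3333%
Mean R_m = (-1.2 − 5.2 − 0.1 + 11.2 + 3.3 − 4.0) / 6 = 0.6667%
Σ(R_i − R̄_i)(R_m − R̄_m) = 175.8367  ⇒  Cov = 175.8367 / 6 = 29.3061
Σ(R_m − R̄_m)² = 178.1533  ⇒  Var(R_m) = 178.1533 / 6 = 29.6922
β = Cov / Var(R_m) = 29.3061 / 29.6922 = 0.9870

0.987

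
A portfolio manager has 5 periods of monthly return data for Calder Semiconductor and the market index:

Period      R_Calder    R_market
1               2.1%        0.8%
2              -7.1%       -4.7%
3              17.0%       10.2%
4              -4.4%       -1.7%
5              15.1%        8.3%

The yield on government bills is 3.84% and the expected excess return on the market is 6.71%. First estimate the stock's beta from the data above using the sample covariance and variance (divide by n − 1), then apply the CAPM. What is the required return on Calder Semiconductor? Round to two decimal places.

Mean R_i = (2.1 − 7.1 + 17.0 − 4.4 + 15.1) / 5 = 4.5400%
Mean R_m = (0.8 − 4.7 + 10.2 − 1.7 + 8.3) / 5 = 2.5800%
Σ(R_i − R̄_i)(R_m − R̄_m) = 282.6940  ⇒  Cov = 282.6940 / 4 = 70.6735
Σ(R_m − R̄_m)² = 165.2680  ⇒  Var(R_m) = 165.2680 / 4 = 41.3170
β = Cov / Var(R_m) = 70.6735 / 41.3170 = 1.7105
E(R) = R_f + β × MRP = 3.84% + 1.7105 × 6.71% = 15.32%

15.32%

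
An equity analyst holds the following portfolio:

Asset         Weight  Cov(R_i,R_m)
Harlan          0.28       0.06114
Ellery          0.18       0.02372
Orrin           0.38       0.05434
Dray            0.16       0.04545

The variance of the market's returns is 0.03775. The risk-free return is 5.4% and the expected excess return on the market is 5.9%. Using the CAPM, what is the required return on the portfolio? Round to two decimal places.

β_Harlan = 0.06114 / 0.03775 = 1.6196
β_Ellery = 0.02372 / 0.03775 = 0.6283
β_Orrin = 0.05434 / 0.03775 = 1.4395
β_Dray = 0.04545 / 0.03775 = 1.2040
β_P = Σ w_i β_i = 0.28×1.6196 + 0.18×0.6283 + 0.38×1.4395 + 0.16×1.2040 = 1.3062
E(R_P) = R_f + β_P × MRP = 5.4% + 1.3062 × 5.9% = 13.11%

13.11%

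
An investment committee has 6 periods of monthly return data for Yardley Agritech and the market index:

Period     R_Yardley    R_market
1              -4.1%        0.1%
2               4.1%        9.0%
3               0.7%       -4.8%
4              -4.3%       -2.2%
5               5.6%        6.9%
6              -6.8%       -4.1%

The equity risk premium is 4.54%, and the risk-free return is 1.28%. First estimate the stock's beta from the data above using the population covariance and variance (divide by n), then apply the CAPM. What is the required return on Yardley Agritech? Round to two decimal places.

Mean R_i = (-4.1 + 4.1 + 0.7 − 4.3 + 5.6 − 6.8) / 6 = -0.8000%
Mean R_m = (0.1 + 9.0 − 4.8 − 2.2 + 6.9 − 4.1) / 6 = 0.8167%
Σ(R_i − R̄_i)(R_m − R̄_m) = 113.0300  ⇒  Cov = 113.0300 / 6 = 18.8383
Σ(R_m − R̄_m)² = 169.3083  ⇒  Var(R_m) = 169.3083 / 6 = 28.2181
β = Cov / Var(R_m) = 18.8383 / 28.2181 = 0.6676
E(R) = R_f + β × MRP = 1.28% + 0.6676 × 4.54% = 4.31%

4.31%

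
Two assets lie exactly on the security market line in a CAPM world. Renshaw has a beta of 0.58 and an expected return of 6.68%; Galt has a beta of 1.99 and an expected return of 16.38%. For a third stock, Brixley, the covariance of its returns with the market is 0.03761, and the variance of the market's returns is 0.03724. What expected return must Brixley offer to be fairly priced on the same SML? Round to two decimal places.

MRP = (16.38% − 6.68%) / (1.99 − 0.58) = 6.8794%
R_f = 6.68% − 0.58 × 6.8794% = 2.6899%
β_Brixley = Cov / Var(R_m) = 0.03761 / 0.03724 = 1.0099
E(R_Brixley) = R_f + β × MRP = 2.6899% + 1.0099 × 6.8794% = 9.64%

9.64%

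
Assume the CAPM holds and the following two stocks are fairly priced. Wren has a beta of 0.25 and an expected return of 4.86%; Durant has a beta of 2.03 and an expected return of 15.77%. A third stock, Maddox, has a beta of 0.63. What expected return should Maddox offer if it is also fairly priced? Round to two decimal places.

7.19%

MRP (SML slope) = (15.77% − 4.86%) / (2.03 − 0.25) = 10.91% / 1.78 = 6.1292%
R_f (intercept) = 4.86% − 0.25 × 6.1292% = 3.3277%
E(R_Maddox) = R_f + β × MRP = 3.3277% + 0.63 × 6.1292% = 7.19%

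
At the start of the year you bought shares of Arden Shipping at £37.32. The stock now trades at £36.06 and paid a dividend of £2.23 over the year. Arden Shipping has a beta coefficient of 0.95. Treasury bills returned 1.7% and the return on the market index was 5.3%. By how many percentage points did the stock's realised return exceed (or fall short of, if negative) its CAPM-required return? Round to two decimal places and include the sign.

Realised HPR = (P1 + D1 − P0) / P0 = (36.06 + 2.23 − 37.32) / 37.32 = 0.97 / 37.32 = 2.5991%
MRP = 5.3% − 1.7% = 3.60%
CAPM required = R_f + β·MRP = 1.7% + 0.95 × 3.6% = 5.1200%
α = realised − required = 2.5991% − 5.1200% = -2.52%

-2.52%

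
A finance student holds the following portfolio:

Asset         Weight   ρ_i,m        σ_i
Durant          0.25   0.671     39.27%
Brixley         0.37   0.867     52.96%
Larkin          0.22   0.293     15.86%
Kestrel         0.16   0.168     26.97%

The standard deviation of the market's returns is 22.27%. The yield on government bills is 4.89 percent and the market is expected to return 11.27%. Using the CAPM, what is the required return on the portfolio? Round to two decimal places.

12.14%

β_Durant = 0.671 × 39.27% / 22.27% = 1.1832
β_Brixley = 0.867 × 52.96% / 22.27% = 2.0618
β_Larkin = 0.293 × 15.86% / 22.27% = 0.2087
β_Kestrel = 0.168 × 26.97% / 22.27% = 0.2035
β_P = Σ w_i β_i = 0.25×1.1832 + 0.37×2.0618 + 0.22×0.2087 + 0.16×0.2035 = 1.1371
MRP = 11.27% − 4.89% = 6.38%
E(R_P) = R_f + β_P × MRP = 4.89% + 1.1371 × 6.38% = 12.14%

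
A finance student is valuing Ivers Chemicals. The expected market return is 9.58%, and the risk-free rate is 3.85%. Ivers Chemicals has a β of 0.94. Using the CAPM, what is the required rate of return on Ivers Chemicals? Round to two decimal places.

Market risk premium = E(R_m) − R_f = 9.58% − 3.85% = 5.73%
E(R) = R_f + β × MRP = 3.85% + 0.94 × 5.73% = 9.24%

9.24%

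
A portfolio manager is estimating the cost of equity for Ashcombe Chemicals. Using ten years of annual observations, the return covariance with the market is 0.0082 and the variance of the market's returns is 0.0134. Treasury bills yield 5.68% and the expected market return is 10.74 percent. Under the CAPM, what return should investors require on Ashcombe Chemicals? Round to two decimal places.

β = Cov(R_i, R_m) / Var(R_m) = 0.0082 / 0.0134 = 0.6119
MRP = 10.74% − 5.68% = 5.06%
E(R) = R_f + β × MRP = 5.68% + 0.6119 × 5.06% = 8.78%

8.78%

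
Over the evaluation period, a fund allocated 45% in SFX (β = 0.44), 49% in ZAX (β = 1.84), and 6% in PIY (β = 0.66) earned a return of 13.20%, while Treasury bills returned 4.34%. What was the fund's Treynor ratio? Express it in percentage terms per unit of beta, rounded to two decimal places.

β_P = 0.45×0.44 + 0.49×1.84 + 0.06×0.66 = 1.1392
Treynor = (R_P − R_f) / β_P = (13.20% − 4.34%) / 1.1392 = 8.86% / 1.1392 = 7.78%

7.78%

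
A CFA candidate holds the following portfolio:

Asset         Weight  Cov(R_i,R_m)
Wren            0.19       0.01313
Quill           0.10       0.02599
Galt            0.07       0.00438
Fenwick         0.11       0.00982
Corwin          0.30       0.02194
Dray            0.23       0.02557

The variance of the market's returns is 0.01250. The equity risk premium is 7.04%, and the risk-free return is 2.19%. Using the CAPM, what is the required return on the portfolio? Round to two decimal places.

12.86%

β_Wren = 0.01313 / 0.01250 = 1.0504
β_Quill = 0.02599 / 0.01250 = 2.0792
β_Galt = 0.00438 / 0.01250 = 0.3504
β_Fenwick = 0.00982 / 0.01250 = 0.7856
β_Corwin = 0.02194 / 0.01250 = 1.7552
β_Dray = 0.02557 / 0.01250 = 2.0456
β_P = Σ w_i β_i = 0.19×1.0504 + 0.10×2.0792 + 0.07×0.3504 + 0.11×0.7856 + 0.30×1.7552 + 0.23×2.0456 = 1.5155
E(R_P) = R_f + β_P × MRP = 2.19% + 1.5155 × 7.04% = 12.86%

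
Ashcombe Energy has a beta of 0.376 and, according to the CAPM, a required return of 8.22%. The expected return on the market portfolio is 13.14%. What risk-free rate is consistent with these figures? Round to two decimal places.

5.26%

E(R) = R_f + β(E(R_m) − R_f) = R_f(1 − β) + β·E(R_m)
8.22% = R_f × (1 − 0.376) + 0.376 × 13.14%
8.22% = R_f × 0.624 + 4.94064%
R_f = (8.22% − 4.94064%) / 0.624 = 5.26%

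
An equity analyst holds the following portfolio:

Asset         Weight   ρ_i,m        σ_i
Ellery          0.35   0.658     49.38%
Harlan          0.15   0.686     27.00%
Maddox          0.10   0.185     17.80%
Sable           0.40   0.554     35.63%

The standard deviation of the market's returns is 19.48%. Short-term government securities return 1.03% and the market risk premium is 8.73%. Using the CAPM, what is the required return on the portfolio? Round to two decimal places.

β_Ellery = 0.658 × 49.38% / 19.48% = 1.6680
β_Harlan = 0.686 × 27.00% / 19.48% = 0.9508
β_Maddox = 0.185 × 17.80% / 19.48% = 0.1690
β_Sable = 0.554 × 35.63% / 19.48% = 1.0133
β_P = Σ w_i β_i = 0.35×1.6680 + 0.15×0.9508 + 0.10×0.1690 + 0.40×1.0133 = 1.1486
E(R_P) = R_f + β_P × MRP = 1.03% + 1.1486 × 8.73% = 11.06%

11.06%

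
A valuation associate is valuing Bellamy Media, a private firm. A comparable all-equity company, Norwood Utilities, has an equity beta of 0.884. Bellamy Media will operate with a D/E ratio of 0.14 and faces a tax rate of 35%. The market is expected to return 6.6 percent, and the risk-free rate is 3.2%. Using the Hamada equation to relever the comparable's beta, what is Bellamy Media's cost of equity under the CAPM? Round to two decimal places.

β_L = β_U × [1 + (1 − t)(D/E)] = 0.884 × [1 + (1 − 0.35) × 0.14]
    = 0.884 × [1 + 0.65 × 0.14] = 0.884 × 1.0910 = 0.9644
MRP = 6.6% − 3.2% = 3.40%
E(R) = R_f + β_L × MRP = 3.2% + 0.9644 × 3.4% = 6.48%

6.48%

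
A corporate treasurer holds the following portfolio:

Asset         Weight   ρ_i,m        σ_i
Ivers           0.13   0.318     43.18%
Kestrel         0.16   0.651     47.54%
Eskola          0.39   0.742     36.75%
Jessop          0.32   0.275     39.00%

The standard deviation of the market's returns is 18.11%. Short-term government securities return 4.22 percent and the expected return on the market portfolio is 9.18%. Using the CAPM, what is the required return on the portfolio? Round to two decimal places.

β_Ivers = 0.318 × 43.18% / 18.11% = 0.7582
β_Kestrel = 0.651 × 47.54% / 18.11% = 1.7089
β_Eskola = 0.742 × 36.75% / 18.11% = 1.5057
β_Jessop = 0.275 × 39.00% / 18.11% = 0.5922
β_P = Σ w_i β_i = 0.13×0.7582 + 0.16×1.7089 + 0.39×1.5057 + 0.32×0.5922 = 1.1487
MRP = 9.18% − 4.22% = 4.96%
E(R_P) = R_f + β_P × MRP = 4.22% + 1.1487 × 4.96% = 9.92%

9.92%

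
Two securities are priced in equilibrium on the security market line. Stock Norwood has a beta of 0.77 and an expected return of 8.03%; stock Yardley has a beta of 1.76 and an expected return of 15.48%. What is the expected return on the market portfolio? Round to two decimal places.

9.76%

Both satisfy E(R) = R_f + β·MRP, so the slope of the SML is
MRP = (15.48% − 8.03%) / (1.76 − 0.77) = 7.45% / 0.99 = 7.5253%
R_f = E(R_Norwood) − β_Norwood·MRP = 8.03% − 0.77 × 7.5253% = 2.2355%
E(R_m) = R_f + MRP = 2.2355% + 7.5253% = 9.76%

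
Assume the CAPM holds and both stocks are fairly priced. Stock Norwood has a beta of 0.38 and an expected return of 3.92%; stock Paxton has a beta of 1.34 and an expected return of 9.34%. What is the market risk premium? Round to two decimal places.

5.65%

Both satisfy E(R) = R_f + β·MRP, so the slope of the SML is
MRP = (9.34% − 3.92%) / (1.34 − 0.38) = 5.42% / 0.96 = 5.6458%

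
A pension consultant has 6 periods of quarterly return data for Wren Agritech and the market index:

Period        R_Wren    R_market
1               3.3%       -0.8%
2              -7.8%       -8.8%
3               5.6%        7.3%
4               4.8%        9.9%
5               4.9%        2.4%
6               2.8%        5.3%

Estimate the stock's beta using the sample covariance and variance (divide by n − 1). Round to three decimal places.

Mean R_i = (3.3 − 7.8 + 5.6 + 4.8 + 4.9 + 2.8) / 6 = 2.2667%
Mean R_m = (-0.8 − 8.8 + 7.3 + 9.9 + 2.4 + 5.3) / 6 = 2.5500%
Σ(R_i − R̄_i)(R_m − R̄_m) = 146.3200  ⇒  Cov = 146.3200 / 5 = 29.2640
Σ(R_m − R̄_m)² = 224.2150  ⇒  Var(R_m) = 224.2150 / 5 = 44.8430
β = Cov / Var(R_m) = 29.2640 / 44.8430 = 0.6526

0.653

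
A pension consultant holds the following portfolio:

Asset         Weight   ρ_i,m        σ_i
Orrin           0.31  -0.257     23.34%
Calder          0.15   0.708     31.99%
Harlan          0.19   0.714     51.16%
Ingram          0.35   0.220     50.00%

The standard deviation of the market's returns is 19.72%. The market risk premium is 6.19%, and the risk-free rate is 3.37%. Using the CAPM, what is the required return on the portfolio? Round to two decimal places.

7.24%

β_Orrin = -0.257 × 23.34% / 19.72% = -0.3042
β_Calder = 0.708 × 31.99% / 19.72% = 1.1485
β_Harlan = 0.714 × 51.16% / 19.72% = 1.8523
β_Ingram = 0.220 × 50.00% / 19.72% = 0.5578
β_P = Σ w_i β_i = 0.31×-0.3042 + 0.15×1.1485 + 0.19×1.8523 + 0.35×0.5578 = 0.6251
E(R_P) = R_f + β_P × MRP = 3.37% + 0.6251 × 6.19% = 7.24%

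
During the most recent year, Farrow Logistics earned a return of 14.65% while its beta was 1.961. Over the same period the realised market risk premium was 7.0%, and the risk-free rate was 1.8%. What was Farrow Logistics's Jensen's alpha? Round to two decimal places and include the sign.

CAPM benchmark = R_f + β(R_m − R_f) = 1.8% + 1.961 × 7.0% = 15.5270%
α = actual − benchmark = 14.65% − 15.5270% = -0.88%

-0.88%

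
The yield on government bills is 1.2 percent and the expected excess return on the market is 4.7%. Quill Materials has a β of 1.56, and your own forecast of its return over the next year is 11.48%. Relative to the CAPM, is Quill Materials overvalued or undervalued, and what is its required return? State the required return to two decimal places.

Undervalued; required return 8.53%

Required return = R_f + β·MRP = 1.2% + 1.56 × 4.7% = 8.53%
Forecast 11.48% > required 8.53% → the stock plots above the SML → undervalued.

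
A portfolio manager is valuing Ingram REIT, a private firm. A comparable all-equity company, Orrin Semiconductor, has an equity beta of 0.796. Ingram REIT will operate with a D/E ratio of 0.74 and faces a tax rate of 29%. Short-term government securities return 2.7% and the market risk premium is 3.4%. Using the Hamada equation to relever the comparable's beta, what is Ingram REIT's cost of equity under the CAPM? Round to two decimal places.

β_L = β_U × [1 + (1 − t)(D/E)] = 0.796 × [1 + (1 − 0.29) × 0.74]
    = 0.796 × [1 + 0.71 × 0.74] = 0.796 × 1.5254 = 1.2142
E(R) = R_f + β_L × MRP = 2.7% + 1.2142 × 3.4% = 6.83%

6.83%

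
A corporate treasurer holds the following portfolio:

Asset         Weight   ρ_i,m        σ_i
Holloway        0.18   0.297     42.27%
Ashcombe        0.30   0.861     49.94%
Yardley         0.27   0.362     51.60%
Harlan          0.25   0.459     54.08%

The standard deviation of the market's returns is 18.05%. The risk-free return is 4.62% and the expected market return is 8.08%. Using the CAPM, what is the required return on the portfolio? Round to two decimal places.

β_Holloway = 0.297 × 42.27% / 18.05% = 0.6955
β_Ashcombe = 0.861 × 49.94% / 18.05% = 2.3822
β_Yardley = 0.362 × 51.60% / 18.05% = 1.0349
β_Harlan = 0.459 × 54.08% / 18.05% = 1.3752
β_P = Σ w_i β_i = 0.18×0.6955 + 0.30×2.3822 + 0.27×1.0349 + 0.25×1.3752 = 1.4631
MRP = 8.08% − 4.62% = 3.46%
E(R_P) = R_f + β_P × MRP = 4.62% + 1.4631 × 3.46% = 9.68%

9.68%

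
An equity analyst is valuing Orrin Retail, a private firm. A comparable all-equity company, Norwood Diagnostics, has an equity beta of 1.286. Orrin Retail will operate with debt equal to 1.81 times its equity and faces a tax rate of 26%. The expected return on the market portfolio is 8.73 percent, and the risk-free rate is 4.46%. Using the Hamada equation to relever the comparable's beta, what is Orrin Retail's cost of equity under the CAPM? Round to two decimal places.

17.31%

β_L = β_U × [1 + (1 − t)(D/E)] = 1.286 × [1 + (1 − 0.26) × 1.81]
    = 1.286 × [1 + 0.74 × 1.81] = 1.286 × 2.3394 = 3.0085
MRP = 8.73% − 4.46% = 4.27%
E(R) = R_f + β_L × MRP = 4.46% + 3.0085 × 4.27% = 17.31%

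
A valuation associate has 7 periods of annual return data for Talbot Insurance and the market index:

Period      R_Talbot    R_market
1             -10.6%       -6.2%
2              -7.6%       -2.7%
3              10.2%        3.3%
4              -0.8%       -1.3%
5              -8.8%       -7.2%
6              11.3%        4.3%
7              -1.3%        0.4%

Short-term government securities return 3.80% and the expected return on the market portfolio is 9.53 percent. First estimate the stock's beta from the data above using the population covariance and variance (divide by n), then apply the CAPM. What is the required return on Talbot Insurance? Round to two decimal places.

Mean R_i = (-10.6 − 7.6 + 10.2 − 0.8 − 8.8 + 11.3 − 1.3) / 7 = -1.0857%
Mean R_m = (-6.2 − 2.7 + 3.3 − 1.3 − 7.2 + 4.3 + 0.4) / 7 = -1.3429%
Σ(R_i − R̄_i)(R_m − R̄_m) = 222.1643  ⇒  Cov = 222.1643 / 7 = 31.7378
Σ(R_m − R̄_m)² = 116.1771  ⇒  Var(R_m) = 116.1771 / 7 = 16.5967
β = Cov / Var(R_m) = 31.7378 / 16.5967 = 1.9123
MRP = 9.53% − 3.80% = 5.73%
E(R) = R_f + β × MRP = 3.80% + 1.9123 × 5.73% = 14.76%

14.76%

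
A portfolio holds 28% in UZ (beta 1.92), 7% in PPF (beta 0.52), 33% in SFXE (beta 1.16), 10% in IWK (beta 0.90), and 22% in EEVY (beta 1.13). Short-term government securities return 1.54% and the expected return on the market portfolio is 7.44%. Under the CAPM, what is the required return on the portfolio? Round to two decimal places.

9.18%

β_P = Σ w_i β_i = 0.28×1.92 + 0.07×0.52 + 0.33×1.16 + 0.10×0.90 + 0.22×1.13 = 1.2954
MRP = 7.44% − 1.54% = 5.90%
E(R_P) = R_f + β_P × MRP = 1.54% + 1.2954 × 5.90% = 9.18%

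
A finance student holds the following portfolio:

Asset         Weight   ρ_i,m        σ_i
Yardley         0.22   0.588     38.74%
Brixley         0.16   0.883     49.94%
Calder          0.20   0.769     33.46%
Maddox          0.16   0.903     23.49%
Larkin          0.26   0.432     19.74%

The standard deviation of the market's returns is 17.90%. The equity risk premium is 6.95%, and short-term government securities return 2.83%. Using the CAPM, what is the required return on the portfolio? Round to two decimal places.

11.69%

β_Yardley = 0.588 × 38.74% / 17.90% = 1.2726
β_Brixley = 0.883 × 49.94% / 17.90% = 2.4635
β_Calder = 0.769 × 33.46% / 17.90% = 1.4375
β_Maddox = 0.903 × 23.49% / 17.90% = 1.1850
β_Larkin = 0.432 × 19.74% / 17.90% = 0.4764
β_P = Σ w_i β_i = 0.22×1.2726 + 0.16×2.4635 + 0.20×1.4375 + 0.16×1.1850 + 0.26×0.4764 = 1.2751
E(R_P) = R_f + β_P × MRP = 2.83% + 1.2751 × 6.95% = 11.69%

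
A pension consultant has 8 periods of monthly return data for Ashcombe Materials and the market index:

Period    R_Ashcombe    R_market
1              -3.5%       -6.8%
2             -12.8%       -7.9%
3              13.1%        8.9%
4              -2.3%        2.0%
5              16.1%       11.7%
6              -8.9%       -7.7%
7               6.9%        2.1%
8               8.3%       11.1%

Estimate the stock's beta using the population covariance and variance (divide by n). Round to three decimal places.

1.160

Mean R_i = (-3.5 − 12.8 + 13.1 − 2.3 + 16.1 − 8.9 + 6.9 + 8.3) / 8 = 2.1125%
Mean R_m = (-6.8 − 7.9 + 8.9 + 2.0 + 11.7 − 7.7 + 2.1 + 11.1) / 8 = 1.6750%
Σ(R_i − R̄_i)(R_m − R̄_m) = 572.1225  ⇒  Cov = 572.1225 / 8 = 71.5153
Σ(R_m − R̄_m)² = 493.2150  ⇒  Var(R_m) = 493.2150 / 8 = 61.6519
β = Cov / Var(R_m) = 71.5153 / 61.6519 = 1.1600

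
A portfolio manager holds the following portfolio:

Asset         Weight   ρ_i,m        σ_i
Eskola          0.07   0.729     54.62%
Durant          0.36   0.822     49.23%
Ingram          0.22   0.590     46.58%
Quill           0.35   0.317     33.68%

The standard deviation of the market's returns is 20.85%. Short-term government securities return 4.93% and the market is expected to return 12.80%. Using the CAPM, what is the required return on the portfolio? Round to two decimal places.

15.17%

β_Eskola = 0.729 × 54.62% / 20.85% = 1.9097
β_Durant = 0.822 × 49.23% / 20.85% = 1.9409
β_Ingram = 0.590 × 46.58% / 20.85% = 1.3181
β_Quill = 0.317 × 33.68% / 20.85% = 0.5121
β_P = Σ w_i β_i = 0.07×1.9097 + 0.36×1.9409 + 0.22×1.3181 + 0.35×0.5121 = 1.3016
MRP = 12.80% − 4.93% = 7.87%
E(R_P) = R_f + β_P × MRP = 4.93% + 1.3016 × 7.87% = 15.17%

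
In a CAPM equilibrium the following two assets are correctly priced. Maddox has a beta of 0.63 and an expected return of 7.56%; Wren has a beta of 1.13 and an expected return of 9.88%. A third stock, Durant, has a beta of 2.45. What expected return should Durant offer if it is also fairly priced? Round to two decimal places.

MRP (SML slope) = (9.88% − 7.56%) / (1.13 − 0.63) = 2.32% / 0.50 = 4.6400%
R_f (intercept) = 7.56% − 0.63 × 4.6400% = 4.6368%
E(R_Durant) = R_f + β × MRP = 4.6368% + 2.45 × 4.6400% = 16.00%

16.00%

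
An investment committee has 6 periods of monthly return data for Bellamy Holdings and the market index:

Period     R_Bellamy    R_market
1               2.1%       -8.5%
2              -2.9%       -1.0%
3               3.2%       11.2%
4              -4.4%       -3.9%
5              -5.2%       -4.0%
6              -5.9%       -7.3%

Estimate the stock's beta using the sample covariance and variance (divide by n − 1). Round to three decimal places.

Mean R_i = (2.1 − 2.9 + 3.2 − 4.4 − 5.2 − 5.9) / 6 = -2.1833%
Mean R_m = (-8.5 − 1.0 + 11.2 − 3.9 − 4.0 − 7.3) / 6 = -2.2500%
Σ(R_i − R̄_i)(R_m − R̄_m) = 72.4450  ⇒  Cov = 72.4450 / 5 = 14.4890
Σ(R_m − R̄_m)² = 252.8150  ⇒  Var(R_m) = 252.8150 / 5 = 50.5630
β = Cov / Var(R_m) = 14.4890 / 50.5630 = 0.2866

0.287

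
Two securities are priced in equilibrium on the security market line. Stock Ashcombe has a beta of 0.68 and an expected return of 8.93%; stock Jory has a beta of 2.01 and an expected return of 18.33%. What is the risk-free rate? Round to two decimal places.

4.12%

Both satisfy E(R) = R_f + β·MRP, so the slope of the SML is
MRP = (18.33% − 8.93%) / (2.01 − 0.68) = 9.40% / 1.33 = 7.0677%
R_f = E(R_Ashcombe) − β_Ashcombe·MRP = 8.93% − 0.68 × 7.0677% = 4.1240%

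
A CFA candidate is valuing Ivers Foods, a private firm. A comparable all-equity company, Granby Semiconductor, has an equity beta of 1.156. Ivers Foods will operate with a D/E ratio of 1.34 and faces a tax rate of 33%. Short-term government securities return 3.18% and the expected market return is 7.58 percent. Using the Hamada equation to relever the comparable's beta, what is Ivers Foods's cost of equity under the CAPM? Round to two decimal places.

12.83%

β_L = β_U × [1 + (1 − t)(D/E)] = 1.156 × [1 + (1 − 0.33) × 1.34]
    = 1.156 × [1 + 0.67 × 1.34] = 1.156 × 1.8978 = 2.1939
MRP = 7.58% − 3.18% = 4.40%
E(R) = R_f + β_L × MRP = 3.18% + 2.1939 × 4.40% = 12.83%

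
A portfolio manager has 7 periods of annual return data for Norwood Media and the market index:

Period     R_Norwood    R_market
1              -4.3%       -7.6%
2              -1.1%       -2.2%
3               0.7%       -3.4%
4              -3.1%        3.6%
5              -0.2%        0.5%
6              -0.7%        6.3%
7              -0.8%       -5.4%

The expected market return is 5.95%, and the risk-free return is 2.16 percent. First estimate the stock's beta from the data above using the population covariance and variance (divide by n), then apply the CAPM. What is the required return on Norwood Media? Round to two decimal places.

Mean R_i = (-4.3 − 1.1 + 0.7 − 3.1 − 0.2 − 0.7 − 0.8) / 7 = -1.3571%
Mean R_m = (-7.6 − 2.2 − 3.4 + 3.6 + 0.5 + 6.3 − 5.4) / 7 = -1.1714%
Σ(R_i − R̄_i)(R_m − R̄_m) = 10.2414  ⇒  Cov = 10.2414 / 7 = 1.4631
Σ(R_m − R̄_m)² = 146.6143  ⇒  Var(R_m) = 146.6143 / 7 = 20.9449
β = Cov / Var(R_m) = 1.4631 / 20.9449 = 0.0699
MRP = 5.95% − 2.16% = 3.79%
E(R) = R_f + β × MRP = 2.16% + 0.0699 × 3.79% = 2.42%

2.42%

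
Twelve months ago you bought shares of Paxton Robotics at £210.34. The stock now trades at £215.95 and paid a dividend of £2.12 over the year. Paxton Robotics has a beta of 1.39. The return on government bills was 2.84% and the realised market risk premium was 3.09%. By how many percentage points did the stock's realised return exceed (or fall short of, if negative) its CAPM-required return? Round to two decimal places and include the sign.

Realised HPR = (P1 + D1 − P0) / P0 = (215.95 + 2.12 − 210.34) / 210.34 = 7.73 / 210.34 = 3.6750%
CAPM required = R_f + β·MRP = 2.84% + 1.39 × 3.09% = 7.1351%
α = realised − required = 3.6750% − 7.1351% = -3.46%

-3.46%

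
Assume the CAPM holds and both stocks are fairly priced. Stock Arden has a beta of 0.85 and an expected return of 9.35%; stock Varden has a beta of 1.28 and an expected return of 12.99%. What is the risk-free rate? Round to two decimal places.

2.15%

Both satisfy E(R) = R_f + β·MRP, so the slope of the SML is
MRP = (12.99% − 9.35%) / (1.28 − 0.85) = 3.64% / 0.43 = 8.4651%
R_f = E(R_Arden) − β_Arden·MRP = 9.35% − 0.85 × 8.4651% = 2.1547%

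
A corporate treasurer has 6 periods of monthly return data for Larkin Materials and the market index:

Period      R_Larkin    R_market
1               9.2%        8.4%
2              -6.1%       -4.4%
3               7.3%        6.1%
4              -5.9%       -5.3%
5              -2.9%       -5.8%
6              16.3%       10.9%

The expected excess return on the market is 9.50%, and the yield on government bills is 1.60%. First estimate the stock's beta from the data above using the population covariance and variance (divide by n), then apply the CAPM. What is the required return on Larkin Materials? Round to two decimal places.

Mean R_i = (9.2 − 6.1 + 7.3 − 5.9 − 2.9 + 16.3) / 6 = 2.9833%
Mean R_m = (8.4 − 4.4 + 6.1 − 5.3 − 5.8 + 10.9) / 6 = 1.6500%
Σ(R_i − R̄_i)(R_m − R̄_m) = 344.8750  ⇒  Cov = 344.8750 / 6 = 57.4792
Σ(R_m − R̄_m)² = 291.3350  ⇒  Var(R_m) = 291.3350 / 6 = 48.5558
β = Cov / Var(R_m) = 57.4792 / 48.5558 = 1.1838
E(R) = R_f + β × MRP = 1.60% + 1.1838 × 9.50% = 12.85%

12.85%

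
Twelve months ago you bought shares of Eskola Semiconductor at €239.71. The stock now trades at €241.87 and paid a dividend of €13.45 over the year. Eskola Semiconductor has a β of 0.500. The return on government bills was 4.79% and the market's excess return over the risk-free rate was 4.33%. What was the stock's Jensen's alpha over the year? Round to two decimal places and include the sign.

Realised HPR = (P1 + D1 − P0) / P0 = (241.87 + 13.45 − 239.71) / 239.71 = 15.61 / 239.71 = 6.5120%
CAPM required = R_f + β·MRP = 4.79% + 0.500 × 4.33% = 6.95500%
α = realised − required = 6.5120% − 6.95500% = -0.44%

-0.44%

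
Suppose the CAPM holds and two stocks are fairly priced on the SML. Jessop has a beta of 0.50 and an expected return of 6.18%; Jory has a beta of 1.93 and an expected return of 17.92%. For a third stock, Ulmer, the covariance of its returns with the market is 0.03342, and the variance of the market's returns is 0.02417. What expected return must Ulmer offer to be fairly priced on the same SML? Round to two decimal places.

13.43%

MRP = (17.92% − 6.18%) / (1.93 − 0.50) = 8.2098%
R_f = 6.18% − 0.50 × 8.2098% = 2.0751%
β_Ulmer = Cov / Var(R_m) = 0.03342 / 0.02417 = 1.3827
E(R_Ulmer) = R_f + β × MRP = 2.0751% + 1.3827 × 8.2098% = 13.43%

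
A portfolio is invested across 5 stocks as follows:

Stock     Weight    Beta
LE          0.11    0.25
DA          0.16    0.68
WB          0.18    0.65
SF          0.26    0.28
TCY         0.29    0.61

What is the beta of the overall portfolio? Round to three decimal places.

β_P = Σ w_i β_i = 0.11×0.25 + 0.16×0.68 + 0.18×0.65 + 0.26×0.28 + 0.29×0.61 = 0.5030

0.503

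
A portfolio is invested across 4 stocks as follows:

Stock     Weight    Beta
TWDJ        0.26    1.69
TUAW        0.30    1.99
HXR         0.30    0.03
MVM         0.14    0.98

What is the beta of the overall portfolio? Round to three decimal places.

1.183

β_P = Σ w_i β_i = 0.26×1.69 + 0.30×1.99 + 0.30×0.03 + 0.14×0.98 = 1.1826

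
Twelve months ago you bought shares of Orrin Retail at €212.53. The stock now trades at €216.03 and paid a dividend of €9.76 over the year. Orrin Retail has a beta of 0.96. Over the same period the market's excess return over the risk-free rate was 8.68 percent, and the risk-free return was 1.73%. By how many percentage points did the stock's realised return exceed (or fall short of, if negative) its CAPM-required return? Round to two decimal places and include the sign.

-3.82%

Realised HPR = (P1 + D1 − P0) / P0 = (216.03 + 9.76 − 212.53) / 212.53 = 13.26 / 212.53 = 6.2391%
CAPM required = R_f + β·MRP = 1.73% + 0.96 × 8.68% = 10.0628%
α = realised − required = 6.2391% − 10.0628% = -3.82%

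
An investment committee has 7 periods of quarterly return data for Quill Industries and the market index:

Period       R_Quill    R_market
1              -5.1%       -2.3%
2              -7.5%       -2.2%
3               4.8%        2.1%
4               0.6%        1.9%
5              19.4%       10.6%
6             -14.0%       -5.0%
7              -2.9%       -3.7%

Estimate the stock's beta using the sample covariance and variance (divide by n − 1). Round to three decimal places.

1.934

Mean R_i = (-5.1 − 7.5 + 4.8 + 0.6 + 19.4 − 14.0 − 2.9) / 7 = -0.6714%
Mean R_m = (-2.3 − 2.2 + 2.1 + 1.9 + 10.6 − 5.0 − 3.7) / 7 = 0.2000%
Σ(R_i − R̄_i)(R_m − R̄_m) = 326.7600  ⇒  Cov = 326.7600 / 6 = 54.4600
Σ(R_m − R̄_m)² = 168.9200  ⇒  Var(R_m) = 168.9200 / 6 = 28.1533
β = Cov / Var(R_m) = 54.4600 / 28.1533 = 1.9344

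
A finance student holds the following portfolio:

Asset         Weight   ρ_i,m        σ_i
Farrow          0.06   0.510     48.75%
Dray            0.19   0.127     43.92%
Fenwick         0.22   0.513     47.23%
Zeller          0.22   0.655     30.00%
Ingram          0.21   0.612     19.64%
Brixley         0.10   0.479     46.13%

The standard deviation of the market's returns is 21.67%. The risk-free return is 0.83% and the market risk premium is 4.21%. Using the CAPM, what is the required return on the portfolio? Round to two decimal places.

β_Farrow = 0.510 × 48.75% / 21.67% = 1.1473
β_Dray = 0.127 × 43.92% / 21.67% = 0.2574
β_Fenwick = 0.513 × 47.23% / 21.67% = 1.1181
β_Zeller = 0.655 × 30.00% / 21.67% = 0.9068
β_Ingram = 0.612 × 19.64% / 21.67% = 0.5547
β_Brixley = 0.479 × 46.13% / 21.67% = 1.0197
β_P = Σ w_i β_i = 0.06×1.1473 + 0.19×0.2574 + 0.22×1.1181 + 0.22×0.9068 + 0.21×0.5547 + 0.10×1.0197 = 0.7817
E(R_P) = R_f + β_P × MRP = 0.83% + 0.7817 × 4.21% = 4.12%

4.12%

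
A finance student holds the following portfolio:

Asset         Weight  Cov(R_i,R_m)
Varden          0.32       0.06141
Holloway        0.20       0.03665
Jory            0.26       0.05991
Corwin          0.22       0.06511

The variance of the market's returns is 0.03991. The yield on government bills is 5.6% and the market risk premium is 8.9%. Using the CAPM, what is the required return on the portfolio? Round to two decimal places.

18.28%

β_Varden = 0.06141 / 0.03991 = 1.5387
β_Holloway = 0.03665 / 0.03991 = 0.9183
β_Jory = 0.05991 / 0.03991 = 1.5011
β_Corwin = 0.06511 / 0.03991 = 1.6314
β_P = Σ w_i β_i = 0.32×1.5387 + 0.20×0.9183 + 0.26×1.5011 + 0.22×1.6314 = 1.4252
E(R_P) = R_f + β_P × MRP = 5.6% + 1.4252 × 8.9% = 18.28%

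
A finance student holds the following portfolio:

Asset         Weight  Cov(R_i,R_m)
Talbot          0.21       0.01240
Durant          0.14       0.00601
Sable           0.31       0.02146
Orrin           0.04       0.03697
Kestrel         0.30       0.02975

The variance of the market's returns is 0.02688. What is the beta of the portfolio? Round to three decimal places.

0.763

β_Talbot = 0.01240 / 0.02688 = 0.4613
β_Durant = 0.00601 / 0.02688 = 0.2236
β_Sable = 0.02146 / 0.02688 = 0.7984
β_Orrin = 0.03697 / 0.02688 = 1.3754
β_Kestrel = 0.02975 / 0.02688 = 1.1068
β_P = Σ w_i β_i = 0.21×0.4613 + 0.14×0.2236 + 0.31×0.7984 + 0.04×1.3754 + 0.30×1.1068 = 0.7627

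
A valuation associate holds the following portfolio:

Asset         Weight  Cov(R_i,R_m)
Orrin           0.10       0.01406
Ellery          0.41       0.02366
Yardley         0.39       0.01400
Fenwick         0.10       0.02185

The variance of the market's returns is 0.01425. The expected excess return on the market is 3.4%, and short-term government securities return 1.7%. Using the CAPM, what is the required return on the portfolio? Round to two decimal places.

6.17%

β_Orrin = 0.01406 / 0.01425 = 0.9867
β_Ellery = 0.02366 / 0.01425 = 1.6604
β_Yardley = 0.01400 / 0.01425 = 0.9825
β_Fenwick = 0.02185 / 0.01425 = 1.5333
β_P = Σ w_i β_i = 0.10×0.9867 + 0.41×1.6604 + 0.39×0.9825 + 0.10×1.5333 = 1.3159
E(R_P) = R_f + β_P × MRP = 1.7% + 1.3159 × 3.4% = 6.17%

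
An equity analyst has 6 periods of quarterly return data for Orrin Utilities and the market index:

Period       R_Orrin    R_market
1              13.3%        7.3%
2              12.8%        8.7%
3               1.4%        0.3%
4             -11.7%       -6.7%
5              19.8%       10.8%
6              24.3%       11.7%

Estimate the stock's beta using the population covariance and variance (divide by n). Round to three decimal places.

Mean R_i = (13.3 + 12.8 + 1.4 − 11.7 + 19.8 + 24.3) / 6 = 9.9833%
Mean R_m = (7.3 + 8.7 + 0.3 − 6.7 + 10.8 + 11.7) / 6 = 5.3500%
Σ(R_i − R̄_i)(R_m − R̄_m) = 464.9450  ⇒  Cov = 464.9450 / 6 = 77.4908
Σ(R_m − R̄_m)² = 255.7550  ⇒  Var(R_m) = 255.7550 / 6 = 42.6258
β = Cov / Var(R_m) = 77.4908 / 42.6258 = 1.8179

1.818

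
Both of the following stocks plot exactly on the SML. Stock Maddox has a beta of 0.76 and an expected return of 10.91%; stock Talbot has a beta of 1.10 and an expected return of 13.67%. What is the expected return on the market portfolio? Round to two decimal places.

Both satisfy E(R) = R_f + β·MRP, so the slope of the SML is
MRP = (13.67% − 10.91%) / (1.10 − 0.76) = 2.76% / 0.34 = 8.1176%
R_f = E(R_Maddox) − β_Maddox·MRP = 10.91% − 0.76 × 8.1176% = 4.7406%
E(R_m) = R_f + MRP = 4.7406% + 8.1176% = 12.86%

12.86%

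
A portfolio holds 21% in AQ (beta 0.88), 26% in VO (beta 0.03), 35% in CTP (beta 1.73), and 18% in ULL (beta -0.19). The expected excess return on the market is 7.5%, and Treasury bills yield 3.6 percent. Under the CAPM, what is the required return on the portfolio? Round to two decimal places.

9.33%

β_P = Σ w_i β_i = 0.21×0.88 + 0.26×0.03 + 0.35×1.73 + 0.18×-0.19 = 0.7639
E(R_P) = R_f + β_P × MRP = 3.6% + 0.7639 × 7.5% = 9.33%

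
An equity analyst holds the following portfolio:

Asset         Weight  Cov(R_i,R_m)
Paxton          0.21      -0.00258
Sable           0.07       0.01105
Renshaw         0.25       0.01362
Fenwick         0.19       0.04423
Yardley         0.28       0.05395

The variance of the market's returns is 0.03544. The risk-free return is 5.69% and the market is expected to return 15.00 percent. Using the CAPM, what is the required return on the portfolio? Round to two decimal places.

12.82%

β_Paxton = -0.00258 / 0.03544 = -0.0728
β_Sable = 0.01105 / 0.03544 = 0.3118
β_Renshaw = 0.01362 / 0.03544 = 0.3843
β_Fenwick = 0.04423 / 0.03544 = 1.2480
β_Yardley = 0.05395 / 0.03544 = 1.5223
β_P = Σ w_i β_i = 0.21×-0.0728 + 0.07×0.3118 + 0.25×0.3843 + 0.19×1.2480 + 0.28×1.5223 = 0.7660
MRP = 15.00% − 5.69% = 9.31%
E(R_P) = R_f + β_P × MRP = 5.69% + 0.7660 × 9.31% = 12.82%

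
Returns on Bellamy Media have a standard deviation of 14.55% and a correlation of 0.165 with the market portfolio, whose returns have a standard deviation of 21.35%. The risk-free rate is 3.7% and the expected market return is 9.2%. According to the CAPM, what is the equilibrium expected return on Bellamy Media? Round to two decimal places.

4.32%

β = ρ × σ_i / σ_m = 0.165 × 14.55% / 21.35% = 0.1124
MRP = 9.2% − 3.7% = 5.50%
E(R) = 3.7% + 0.1124 × 5.5% = 4.32%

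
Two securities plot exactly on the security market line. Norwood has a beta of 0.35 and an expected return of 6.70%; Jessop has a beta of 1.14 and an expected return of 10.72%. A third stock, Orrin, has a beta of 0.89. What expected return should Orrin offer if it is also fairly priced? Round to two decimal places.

9.45%

MRP (SML slope) = (10.72% − 6.70%) / (1.14 − 0.35) = 4.02% / 0.79 = 5.0886%
R_f (intercept) = 6.70% − 0.35 × 5.0886% = 4.9190%
E(R_Orrin) = R_f + β × MRP = 4.9190% + 0.89 × 5.0886% = 9.45%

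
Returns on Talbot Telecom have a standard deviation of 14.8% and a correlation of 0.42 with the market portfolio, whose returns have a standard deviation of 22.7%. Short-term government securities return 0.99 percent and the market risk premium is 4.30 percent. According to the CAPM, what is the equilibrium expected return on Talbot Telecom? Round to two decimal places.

2.17%

β = ρ × σ_i / σ_m = 0.42 × 14.8% / 22.7% = 0.2738
E(R) = 0.99% + 0.2738 × 4.30% = 2.17%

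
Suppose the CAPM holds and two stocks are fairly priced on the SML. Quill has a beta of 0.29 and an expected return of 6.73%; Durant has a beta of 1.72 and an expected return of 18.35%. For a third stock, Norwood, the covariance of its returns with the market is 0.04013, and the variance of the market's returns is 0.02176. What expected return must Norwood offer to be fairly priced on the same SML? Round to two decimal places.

MRP = (18.35% − 6.73%) / (1.72 − 0.29) = 8.1259%
R_f = 6.73% − 0.29 × 8.1259% = 4.3735%
β_Norwood = Cov / Var(R_m) = 0.04013 / 0.02176 = 1.8442
E(R_Norwood) = R_f + β × MRP = 4.3735% + 1.8442 × 8.1259% = 19.36%

19.36%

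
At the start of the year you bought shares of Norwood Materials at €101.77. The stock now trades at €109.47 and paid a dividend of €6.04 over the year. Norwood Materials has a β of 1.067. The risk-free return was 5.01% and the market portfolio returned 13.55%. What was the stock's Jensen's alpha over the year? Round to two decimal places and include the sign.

-0.62%

Realised HPR = (P1 + D1 − P0) / P0 = (109.47 + 6.04 − 101.77) / 101.77 = 13.74 / 101.77 = 13.5010%
MRP = 13.55% − 5.01% = 8.54%
CAPM required = R_f + β·MRP = 5.01% + 1.067 × 8.54% = 14.12218%
α = realised − required = 13.5010% − 14.12218% = -0.62%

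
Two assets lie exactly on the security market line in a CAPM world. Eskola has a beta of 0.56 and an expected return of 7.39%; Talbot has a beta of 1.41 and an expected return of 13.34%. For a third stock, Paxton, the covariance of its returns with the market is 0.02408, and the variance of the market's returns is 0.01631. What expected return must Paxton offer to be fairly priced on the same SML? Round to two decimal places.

13.80%

MRP = (13.34% − 7.39%) / (1.41 − 0.56) = 7.0000%
R_f = 7.39% − 0.56 × 7.0000% = 3.4700%
β_Paxton = Cov / Var(R_m) = 0.02408 / 0.01631 = 1.4764
E(R_Paxton) = R_f + β × MRP = 3.4700% + 1.4764 × 7.0000% = 13.80%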